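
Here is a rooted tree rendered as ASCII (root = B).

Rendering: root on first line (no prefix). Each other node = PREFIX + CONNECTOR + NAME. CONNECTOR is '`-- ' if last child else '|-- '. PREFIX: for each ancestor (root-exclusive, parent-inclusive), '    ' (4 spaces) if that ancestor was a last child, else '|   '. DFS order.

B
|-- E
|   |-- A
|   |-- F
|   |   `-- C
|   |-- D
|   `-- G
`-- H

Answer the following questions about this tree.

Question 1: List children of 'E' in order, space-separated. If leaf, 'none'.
Node E's children (from adjacency): A, F, D, G

Answer: A F D G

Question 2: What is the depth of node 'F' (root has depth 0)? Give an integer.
Answer: 2

Derivation:
Path from root to F: B -> E -> F
Depth = number of edges = 2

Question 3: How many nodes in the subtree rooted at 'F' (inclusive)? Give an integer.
Answer: 2

Derivation:
Subtree rooted at F contains: C, F
Count = 2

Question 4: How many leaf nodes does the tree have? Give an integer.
Answer: 5

Derivation:
Leaves (nodes with no children): A, C, D, G, H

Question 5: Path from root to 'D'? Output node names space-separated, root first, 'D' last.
Answer: B E D

Derivation:
Walk down from root: B -> E -> D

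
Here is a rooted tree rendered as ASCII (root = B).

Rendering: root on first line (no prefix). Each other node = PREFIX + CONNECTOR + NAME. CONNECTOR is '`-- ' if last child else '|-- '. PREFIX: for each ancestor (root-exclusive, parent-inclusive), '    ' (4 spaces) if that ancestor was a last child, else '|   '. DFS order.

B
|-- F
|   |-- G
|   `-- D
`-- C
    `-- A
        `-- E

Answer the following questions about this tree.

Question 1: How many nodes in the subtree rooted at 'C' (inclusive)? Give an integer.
Answer: 3

Derivation:
Subtree rooted at C contains: A, C, E
Count = 3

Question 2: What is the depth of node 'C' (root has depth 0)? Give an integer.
Answer: 1

Derivation:
Path from root to C: B -> C
Depth = number of edges = 1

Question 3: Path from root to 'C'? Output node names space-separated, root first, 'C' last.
Answer: B C

Derivation:
Walk down from root: B -> C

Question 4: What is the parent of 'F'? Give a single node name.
Scan adjacency: F appears as child of B

Answer: B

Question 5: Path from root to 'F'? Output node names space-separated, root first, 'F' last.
Walk down from root: B -> F

Answer: B F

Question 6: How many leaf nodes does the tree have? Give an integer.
Answer: 3

Derivation:
Leaves (nodes with no children): D, E, G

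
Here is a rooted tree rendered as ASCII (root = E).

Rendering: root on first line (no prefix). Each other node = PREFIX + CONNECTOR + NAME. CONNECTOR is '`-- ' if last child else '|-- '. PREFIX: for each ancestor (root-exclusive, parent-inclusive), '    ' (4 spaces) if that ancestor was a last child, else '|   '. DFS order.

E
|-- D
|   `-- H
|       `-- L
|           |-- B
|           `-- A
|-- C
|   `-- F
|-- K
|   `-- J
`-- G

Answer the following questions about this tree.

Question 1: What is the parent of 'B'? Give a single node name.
Scan adjacency: B appears as child of L

Answer: L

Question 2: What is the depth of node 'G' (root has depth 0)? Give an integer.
Path from root to G: E -> G
Depth = number of edges = 1

Answer: 1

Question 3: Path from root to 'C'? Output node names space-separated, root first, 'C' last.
Walk down from root: E -> C

Answer: E C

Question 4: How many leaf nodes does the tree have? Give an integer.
Answer: 5

Derivation:
Leaves (nodes with no children): A, B, F, G, J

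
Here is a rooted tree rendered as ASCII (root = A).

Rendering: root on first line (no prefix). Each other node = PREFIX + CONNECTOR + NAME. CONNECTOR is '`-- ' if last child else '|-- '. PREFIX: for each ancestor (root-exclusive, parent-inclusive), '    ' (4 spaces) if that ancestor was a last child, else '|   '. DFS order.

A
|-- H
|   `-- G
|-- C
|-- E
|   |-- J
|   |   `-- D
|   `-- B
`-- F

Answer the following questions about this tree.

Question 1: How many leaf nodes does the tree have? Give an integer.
Answer: 5

Derivation:
Leaves (nodes with no children): B, C, D, F, G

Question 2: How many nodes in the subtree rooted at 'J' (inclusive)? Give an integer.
Answer: 2

Derivation:
Subtree rooted at J contains: D, J
Count = 2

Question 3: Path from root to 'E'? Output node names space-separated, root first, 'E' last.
Walk down from root: A -> E

Answer: A E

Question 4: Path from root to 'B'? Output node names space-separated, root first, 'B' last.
Walk down from root: A -> E -> B

Answer: A E B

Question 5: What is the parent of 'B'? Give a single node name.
Scan adjacency: B appears as child of E

Answer: E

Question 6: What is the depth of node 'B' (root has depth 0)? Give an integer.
Answer: 2

Derivation:
Path from root to B: A -> E -> B
Depth = number of edges = 2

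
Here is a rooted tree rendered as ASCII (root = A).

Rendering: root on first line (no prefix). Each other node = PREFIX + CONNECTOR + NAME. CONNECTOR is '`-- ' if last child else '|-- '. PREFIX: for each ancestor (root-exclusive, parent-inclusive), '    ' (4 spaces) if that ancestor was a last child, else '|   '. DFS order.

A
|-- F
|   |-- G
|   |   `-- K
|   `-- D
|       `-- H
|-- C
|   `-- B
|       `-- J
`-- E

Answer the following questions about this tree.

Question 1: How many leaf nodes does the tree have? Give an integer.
Answer: 4

Derivation:
Leaves (nodes with no children): E, H, J, K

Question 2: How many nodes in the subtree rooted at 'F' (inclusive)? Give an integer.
Answer: 5

Derivation:
Subtree rooted at F contains: D, F, G, H, K
Count = 5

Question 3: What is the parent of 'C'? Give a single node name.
Scan adjacency: C appears as child of A

Answer: A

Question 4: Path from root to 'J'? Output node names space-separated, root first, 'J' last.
Walk down from root: A -> C -> B -> J

Answer: A C B J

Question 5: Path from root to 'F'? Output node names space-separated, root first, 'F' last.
Walk down from root: A -> F

Answer: A F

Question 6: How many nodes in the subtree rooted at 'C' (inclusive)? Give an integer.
Answer: 3

Derivation:
Subtree rooted at C contains: B, C, J
Count = 3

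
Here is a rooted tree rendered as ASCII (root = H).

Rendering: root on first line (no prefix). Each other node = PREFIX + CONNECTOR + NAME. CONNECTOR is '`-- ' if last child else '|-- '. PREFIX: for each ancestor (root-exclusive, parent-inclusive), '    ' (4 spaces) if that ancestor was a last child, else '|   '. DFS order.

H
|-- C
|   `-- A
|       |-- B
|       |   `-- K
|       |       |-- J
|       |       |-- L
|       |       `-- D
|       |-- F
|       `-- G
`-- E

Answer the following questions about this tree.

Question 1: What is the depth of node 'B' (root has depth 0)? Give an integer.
Path from root to B: H -> C -> A -> B
Depth = number of edges = 3

Answer: 3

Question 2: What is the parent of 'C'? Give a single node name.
Answer: H

Derivation:
Scan adjacency: C appears as child of H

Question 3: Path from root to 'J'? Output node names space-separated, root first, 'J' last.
Answer: H C A B K J

Derivation:
Walk down from root: H -> C -> A -> B -> K -> J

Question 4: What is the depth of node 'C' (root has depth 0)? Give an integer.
Path from root to C: H -> C
Depth = number of edges = 1

Answer: 1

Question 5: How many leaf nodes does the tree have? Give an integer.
Leaves (nodes with no children): D, E, F, G, J, L

Answer: 6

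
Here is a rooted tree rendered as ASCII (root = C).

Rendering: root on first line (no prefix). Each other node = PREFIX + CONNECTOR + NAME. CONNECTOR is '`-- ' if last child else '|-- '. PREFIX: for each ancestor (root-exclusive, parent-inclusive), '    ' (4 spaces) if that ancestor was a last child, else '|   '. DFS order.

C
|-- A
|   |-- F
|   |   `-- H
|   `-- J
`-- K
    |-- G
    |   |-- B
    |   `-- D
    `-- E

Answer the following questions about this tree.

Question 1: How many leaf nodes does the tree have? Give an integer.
Leaves (nodes with no children): B, D, E, H, J

Answer: 5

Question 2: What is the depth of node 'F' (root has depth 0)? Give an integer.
Answer: 2

Derivation:
Path from root to F: C -> A -> F
Depth = number of edges = 2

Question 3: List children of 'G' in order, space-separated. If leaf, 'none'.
Node G's children (from adjacency): B, D

Answer: B D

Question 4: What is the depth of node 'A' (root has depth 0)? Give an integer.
Answer: 1

Derivation:
Path from root to A: C -> A
Depth = number of edges = 1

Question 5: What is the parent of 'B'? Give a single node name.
Answer: G

Derivation:
Scan adjacency: B appears as child of G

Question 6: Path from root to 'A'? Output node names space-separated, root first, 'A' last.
Walk down from root: C -> A

Answer: C A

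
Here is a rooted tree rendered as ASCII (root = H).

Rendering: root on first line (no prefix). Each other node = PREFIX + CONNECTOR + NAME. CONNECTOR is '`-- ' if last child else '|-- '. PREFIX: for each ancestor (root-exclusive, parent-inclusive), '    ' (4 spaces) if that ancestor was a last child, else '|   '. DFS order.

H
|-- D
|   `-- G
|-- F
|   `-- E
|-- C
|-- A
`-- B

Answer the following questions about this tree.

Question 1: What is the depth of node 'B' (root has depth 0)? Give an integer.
Path from root to B: H -> B
Depth = number of edges = 1

Answer: 1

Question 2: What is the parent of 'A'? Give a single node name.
Scan adjacency: A appears as child of H

Answer: H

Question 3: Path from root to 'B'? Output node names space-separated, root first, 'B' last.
Walk down from root: H -> B

Answer: H B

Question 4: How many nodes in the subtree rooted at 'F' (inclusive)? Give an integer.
Answer: 2

Derivation:
Subtree rooted at F contains: E, F
Count = 2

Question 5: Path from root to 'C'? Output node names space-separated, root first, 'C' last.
Walk down from root: H -> C

Answer: H C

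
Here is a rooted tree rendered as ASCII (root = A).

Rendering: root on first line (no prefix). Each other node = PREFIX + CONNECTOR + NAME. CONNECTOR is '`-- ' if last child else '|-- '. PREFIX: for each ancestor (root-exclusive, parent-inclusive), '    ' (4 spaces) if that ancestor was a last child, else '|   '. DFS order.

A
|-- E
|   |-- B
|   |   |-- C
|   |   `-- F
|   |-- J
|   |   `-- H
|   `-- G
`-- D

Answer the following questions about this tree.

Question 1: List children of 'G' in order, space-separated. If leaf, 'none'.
Answer: none

Derivation:
Node G's children (from adjacency): (leaf)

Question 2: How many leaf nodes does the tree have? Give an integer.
Leaves (nodes with no children): C, D, F, G, H

Answer: 5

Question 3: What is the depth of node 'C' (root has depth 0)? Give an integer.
Path from root to C: A -> E -> B -> C
Depth = number of edges = 3

Answer: 3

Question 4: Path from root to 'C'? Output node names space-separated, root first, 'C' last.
Walk down from root: A -> E -> B -> C

Answer: A E B C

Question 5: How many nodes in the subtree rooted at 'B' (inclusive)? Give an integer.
Subtree rooted at B contains: B, C, F
Count = 3

Answer: 3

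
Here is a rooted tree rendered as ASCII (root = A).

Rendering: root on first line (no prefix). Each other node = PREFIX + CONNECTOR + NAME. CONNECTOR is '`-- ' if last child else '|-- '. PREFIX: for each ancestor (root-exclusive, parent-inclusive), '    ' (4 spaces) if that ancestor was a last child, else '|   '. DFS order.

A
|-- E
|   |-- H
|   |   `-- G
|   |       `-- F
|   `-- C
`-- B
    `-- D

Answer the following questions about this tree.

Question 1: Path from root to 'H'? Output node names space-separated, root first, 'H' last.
Answer: A E H

Derivation:
Walk down from root: A -> E -> H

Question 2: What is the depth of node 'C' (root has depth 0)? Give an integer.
Answer: 2

Derivation:
Path from root to C: A -> E -> C
Depth = number of edges = 2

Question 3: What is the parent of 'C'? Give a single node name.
Scan adjacency: C appears as child of E

Answer: E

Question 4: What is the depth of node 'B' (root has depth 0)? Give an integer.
Path from root to B: A -> B
Depth = number of edges = 1

Answer: 1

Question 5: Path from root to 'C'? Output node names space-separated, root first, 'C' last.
Walk down from root: A -> E -> C

Answer: A E C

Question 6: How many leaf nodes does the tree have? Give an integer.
Answer: 3

Derivation:
Leaves (nodes with no children): C, D, F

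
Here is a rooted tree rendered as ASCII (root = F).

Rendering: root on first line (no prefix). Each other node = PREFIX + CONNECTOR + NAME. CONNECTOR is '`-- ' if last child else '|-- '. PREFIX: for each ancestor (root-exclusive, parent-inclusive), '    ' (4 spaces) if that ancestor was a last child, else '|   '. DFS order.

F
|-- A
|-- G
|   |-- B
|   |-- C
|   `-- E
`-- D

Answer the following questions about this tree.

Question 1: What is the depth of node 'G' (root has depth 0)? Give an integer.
Answer: 1

Derivation:
Path from root to G: F -> G
Depth = number of edges = 1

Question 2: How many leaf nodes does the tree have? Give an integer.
Leaves (nodes with no children): A, B, C, D, E

Answer: 5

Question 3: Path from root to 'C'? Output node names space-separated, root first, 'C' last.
Answer: F G C

Derivation:
Walk down from root: F -> G -> C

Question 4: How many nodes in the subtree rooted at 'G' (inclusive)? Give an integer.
Answer: 4

Derivation:
Subtree rooted at G contains: B, C, E, G
Count = 4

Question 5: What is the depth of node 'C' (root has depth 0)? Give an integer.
Path from root to C: F -> G -> C
Depth = number of edges = 2

Answer: 2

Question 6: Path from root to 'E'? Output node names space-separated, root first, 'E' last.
Answer: F G E

Derivation:
Walk down from root: F -> G -> E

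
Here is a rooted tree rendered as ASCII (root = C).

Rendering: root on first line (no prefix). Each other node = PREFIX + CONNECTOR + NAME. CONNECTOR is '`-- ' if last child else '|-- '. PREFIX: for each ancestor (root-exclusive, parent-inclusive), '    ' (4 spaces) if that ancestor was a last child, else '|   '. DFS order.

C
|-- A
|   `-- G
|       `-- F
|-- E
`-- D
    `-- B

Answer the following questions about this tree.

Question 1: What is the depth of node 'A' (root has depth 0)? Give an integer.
Answer: 1

Derivation:
Path from root to A: C -> A
Depth = number of edges = 1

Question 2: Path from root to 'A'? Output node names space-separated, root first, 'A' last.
Walk down from root: C -> A

Answer: C A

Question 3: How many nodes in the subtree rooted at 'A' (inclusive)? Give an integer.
Answer: 3

Derivation:
Subtree rooted at A contains: A, F, G
Count = 3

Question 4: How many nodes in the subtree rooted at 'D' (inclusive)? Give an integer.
Subtree rooted at D contains: B, D
Count = 2

Answer: 2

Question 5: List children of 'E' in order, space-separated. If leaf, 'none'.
Answer: none

Derivation:
Node E's children (from adjacency): (leaf)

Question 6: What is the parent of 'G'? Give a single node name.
Scan adjacency: G appears as child of A

Answer: A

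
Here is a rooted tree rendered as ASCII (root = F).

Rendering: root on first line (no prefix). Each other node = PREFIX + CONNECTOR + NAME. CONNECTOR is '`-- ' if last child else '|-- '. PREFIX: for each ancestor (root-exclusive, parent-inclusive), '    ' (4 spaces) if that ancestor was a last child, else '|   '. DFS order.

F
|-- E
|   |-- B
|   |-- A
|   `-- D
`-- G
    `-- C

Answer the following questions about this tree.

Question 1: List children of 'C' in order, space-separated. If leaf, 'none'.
Answer: none

Derivation:
Node C's children (from adjacency): (leaf)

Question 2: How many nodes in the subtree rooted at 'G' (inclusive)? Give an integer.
Subtree rooted at G contains: C, G
Count = 2

Answer: 2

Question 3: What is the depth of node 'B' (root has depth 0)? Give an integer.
Answer: 2

Derivation:
Path from root to B: F -> E -> B
Depth = number of edges = 2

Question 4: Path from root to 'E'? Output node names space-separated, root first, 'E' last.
Answer: F E

Derivation:
Walk down from root: F -> E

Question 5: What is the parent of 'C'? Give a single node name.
Scan adjacency: C appears as child of G

Answer: G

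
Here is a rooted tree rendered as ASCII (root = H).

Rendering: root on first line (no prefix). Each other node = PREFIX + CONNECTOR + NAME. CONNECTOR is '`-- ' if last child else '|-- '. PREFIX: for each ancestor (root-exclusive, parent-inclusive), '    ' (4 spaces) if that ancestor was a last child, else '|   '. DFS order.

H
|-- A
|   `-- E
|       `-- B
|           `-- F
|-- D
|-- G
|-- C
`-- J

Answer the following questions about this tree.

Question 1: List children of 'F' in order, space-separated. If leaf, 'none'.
Answer: none

Derivation:
Node F's children (from adjacency): (leaf)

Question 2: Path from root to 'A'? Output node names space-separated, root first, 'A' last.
Walk down from root: H -> A

Answer: H A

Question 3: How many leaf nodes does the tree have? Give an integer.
Leaves (nodes with no children): C, D, F, G, J

Answer: 5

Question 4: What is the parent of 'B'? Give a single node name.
Answer: E

Derivation:
Scan adjacency: B appears as child of E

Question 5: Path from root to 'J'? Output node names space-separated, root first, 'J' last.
Walk down from root: H -> J

Answer: H J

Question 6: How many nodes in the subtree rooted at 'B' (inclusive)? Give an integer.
Answer: 2

Derivation:
Subtree rooted at B contains: B, F
Count = 2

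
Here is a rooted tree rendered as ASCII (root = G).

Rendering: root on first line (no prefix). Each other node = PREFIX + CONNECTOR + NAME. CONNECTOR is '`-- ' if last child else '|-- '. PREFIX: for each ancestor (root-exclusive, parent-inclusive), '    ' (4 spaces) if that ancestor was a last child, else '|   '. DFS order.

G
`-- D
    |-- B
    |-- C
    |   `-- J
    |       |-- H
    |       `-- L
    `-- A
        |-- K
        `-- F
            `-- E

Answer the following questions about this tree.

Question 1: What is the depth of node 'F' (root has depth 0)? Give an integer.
Answer: 3

Derivation:
Path from root to F: G -> D -> A -> F
Depth = number of edges = 3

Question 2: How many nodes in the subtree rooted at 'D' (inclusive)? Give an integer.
Subtree rooted at D contains: A, B, C, D, E, F, H, J, K, L
Count = 10

Answer: 10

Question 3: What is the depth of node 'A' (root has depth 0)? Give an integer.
Path from root to A: G -> D -> A
Depth = number of edges = 2

Answer: 2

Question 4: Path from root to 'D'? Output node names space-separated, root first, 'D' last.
Walk down from root: G -> D

Answer: G D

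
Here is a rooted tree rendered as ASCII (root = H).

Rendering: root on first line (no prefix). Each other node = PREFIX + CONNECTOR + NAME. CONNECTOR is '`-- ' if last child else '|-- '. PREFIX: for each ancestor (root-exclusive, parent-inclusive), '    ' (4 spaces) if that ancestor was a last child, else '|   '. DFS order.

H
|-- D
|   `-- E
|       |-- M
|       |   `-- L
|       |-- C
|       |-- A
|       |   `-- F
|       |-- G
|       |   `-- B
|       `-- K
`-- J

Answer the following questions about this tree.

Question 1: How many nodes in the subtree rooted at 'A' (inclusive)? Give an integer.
Answer: 2

Derivation:
Subtree rooted at A contains: A, F
Count = 2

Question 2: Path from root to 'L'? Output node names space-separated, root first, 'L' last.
Walk down from root: H -> D -> E -> M -> L

Answer: H D E M L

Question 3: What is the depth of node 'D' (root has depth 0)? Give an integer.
Answer: 1

Derivation:
Path from root to D: H -> D
Depth = number of edges = 1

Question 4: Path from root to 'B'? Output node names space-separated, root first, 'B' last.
Answer: H D E G B

Derivation:
Walk down from root: H -> D -> E -> G -> B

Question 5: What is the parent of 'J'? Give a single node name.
Scan adjacency: J appears as child of H

Answer: H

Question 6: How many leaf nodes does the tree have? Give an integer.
Answer: 6

Derivation:
Leaves (nodes with no children): B, C, F, J, K, L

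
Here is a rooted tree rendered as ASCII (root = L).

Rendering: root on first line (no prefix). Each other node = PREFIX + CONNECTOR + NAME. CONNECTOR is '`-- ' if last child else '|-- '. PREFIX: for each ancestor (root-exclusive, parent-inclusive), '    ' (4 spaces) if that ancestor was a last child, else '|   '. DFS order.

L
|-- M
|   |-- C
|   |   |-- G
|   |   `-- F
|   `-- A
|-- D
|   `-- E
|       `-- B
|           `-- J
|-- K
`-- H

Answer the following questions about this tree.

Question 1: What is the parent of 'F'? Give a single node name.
Scan adjacency: F appears as child of C

Answer: C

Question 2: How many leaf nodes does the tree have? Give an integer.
Leaves (nodes with no children): A, F, G, H, J, K

Answer: 6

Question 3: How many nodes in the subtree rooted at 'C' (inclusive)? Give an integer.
Answer: 3

Derivation:
Subtree rooted at C contains: C, F, G
Count = 3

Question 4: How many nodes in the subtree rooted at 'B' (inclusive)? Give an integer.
Answer: 2

Derivation:
Subtree rooted at B contains: B, J
Count = 2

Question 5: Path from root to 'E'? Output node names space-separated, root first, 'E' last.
Walk down from root: L -> D -> E

Answer: L D E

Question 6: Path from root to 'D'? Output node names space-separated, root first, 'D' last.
Answer: L D

Derivation:
Walk down from root: L -> D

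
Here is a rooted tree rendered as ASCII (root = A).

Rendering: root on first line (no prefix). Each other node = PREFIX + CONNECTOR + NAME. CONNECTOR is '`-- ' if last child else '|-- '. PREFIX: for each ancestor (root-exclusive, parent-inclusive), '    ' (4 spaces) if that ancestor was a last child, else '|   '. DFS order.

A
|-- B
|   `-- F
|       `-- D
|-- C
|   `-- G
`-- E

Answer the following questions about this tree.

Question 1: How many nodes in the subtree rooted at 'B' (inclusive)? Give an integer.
Subtree rooted at B contains: B, D, F
Count = 3

Answer: 3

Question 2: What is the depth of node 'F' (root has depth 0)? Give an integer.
Answer: 2

Derivation:
Path from root to F: A -> B -> F
Depth = number of edges = 2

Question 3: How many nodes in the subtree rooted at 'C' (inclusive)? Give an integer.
Subtree rooted at C contains: C, G
Count = 2

Answer: 2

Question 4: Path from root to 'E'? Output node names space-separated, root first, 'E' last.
Answer: A E

Derivation:
Walk down from root: A -> E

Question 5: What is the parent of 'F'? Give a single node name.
Answer: B

Derivation:
Scan adjacency: F appears as child of B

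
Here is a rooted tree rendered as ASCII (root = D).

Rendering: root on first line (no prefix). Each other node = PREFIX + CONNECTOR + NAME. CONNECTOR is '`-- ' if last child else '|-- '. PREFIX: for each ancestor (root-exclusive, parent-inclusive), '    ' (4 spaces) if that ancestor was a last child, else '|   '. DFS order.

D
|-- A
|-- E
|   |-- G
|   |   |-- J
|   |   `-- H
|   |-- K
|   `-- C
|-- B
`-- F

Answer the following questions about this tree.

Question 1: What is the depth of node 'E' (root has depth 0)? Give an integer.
Answer: 1

Derivation:
Path from root to E: D -> E
Depth = number of edges = 1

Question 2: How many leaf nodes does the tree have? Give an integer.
Answer: 7

Derivation:
Leaves (nodes with no children): A, B, C, F, H, J, K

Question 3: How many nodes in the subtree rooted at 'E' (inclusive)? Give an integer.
Subtree rooted at E contains: C, E, G, H, J, K
Count = 6

Answer: 6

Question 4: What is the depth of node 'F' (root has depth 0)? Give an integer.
Answer: 1

Derivation:
Path from root to F: D -> F
Depth = number of edges = 1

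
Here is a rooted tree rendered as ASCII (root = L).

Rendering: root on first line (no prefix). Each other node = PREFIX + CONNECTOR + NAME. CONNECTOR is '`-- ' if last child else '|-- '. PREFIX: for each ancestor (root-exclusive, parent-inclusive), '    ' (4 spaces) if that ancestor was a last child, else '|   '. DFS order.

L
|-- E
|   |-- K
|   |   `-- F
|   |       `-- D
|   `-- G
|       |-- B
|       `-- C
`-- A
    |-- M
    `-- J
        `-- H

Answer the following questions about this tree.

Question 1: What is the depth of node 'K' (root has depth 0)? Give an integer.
Answer: 2

Derivation:
Path from root to K: L -> E -> K
Depth = number of edges = 2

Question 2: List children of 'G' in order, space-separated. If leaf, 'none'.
Node G's children (from adjacency): B, C

Answer: B C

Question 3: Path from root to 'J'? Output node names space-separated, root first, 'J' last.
Walk down from root: L -> A -> J

Answer: L A J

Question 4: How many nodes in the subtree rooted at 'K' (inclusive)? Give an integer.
Subtree rooted at K contains: D, F, K
Count = 3

Answer: 3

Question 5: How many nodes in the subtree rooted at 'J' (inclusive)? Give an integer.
Subtree rooted at J contains: H, J
Count = 2

Answer: 2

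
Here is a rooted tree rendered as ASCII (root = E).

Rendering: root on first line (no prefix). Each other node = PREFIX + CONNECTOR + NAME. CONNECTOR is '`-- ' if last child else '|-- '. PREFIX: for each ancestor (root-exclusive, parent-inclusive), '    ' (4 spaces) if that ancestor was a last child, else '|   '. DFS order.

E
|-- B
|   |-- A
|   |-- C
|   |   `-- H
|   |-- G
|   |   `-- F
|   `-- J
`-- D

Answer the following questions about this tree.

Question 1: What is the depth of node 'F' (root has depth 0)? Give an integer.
Answer: 3

Derivation:
Path from root to F: E -> B -> G -> F
Depth = number of edges = 3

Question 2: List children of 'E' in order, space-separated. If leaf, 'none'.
Answer: B D

Derivation:
Node E's children (from adjacency): B, D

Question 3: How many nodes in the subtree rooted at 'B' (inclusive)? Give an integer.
Answer: 7

Derivation:
Subtree rooted at B contains: A, B, C, F, G, H, J
Count = 7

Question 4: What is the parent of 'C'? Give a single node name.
Scan adjacency: C appears as child of B

Answer: B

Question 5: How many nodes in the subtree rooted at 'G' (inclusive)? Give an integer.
Answer: 2

Derivation:
Subtree rooted at G contains: F, G
Count = 2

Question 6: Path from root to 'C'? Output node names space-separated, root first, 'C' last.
Walk down from root: E -> B -> C

Answer: E B C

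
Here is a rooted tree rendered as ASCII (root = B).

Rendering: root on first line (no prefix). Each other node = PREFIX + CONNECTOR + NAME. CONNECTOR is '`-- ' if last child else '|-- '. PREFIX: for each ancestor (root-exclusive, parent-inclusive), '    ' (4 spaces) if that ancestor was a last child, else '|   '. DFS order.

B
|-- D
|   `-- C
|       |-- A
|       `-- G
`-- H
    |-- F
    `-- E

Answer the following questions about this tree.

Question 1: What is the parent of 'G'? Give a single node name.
Answer: C

Derivation:
Scan adjacency: G appears as child of C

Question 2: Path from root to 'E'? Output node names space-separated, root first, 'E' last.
Walk down from root: B -> H -> E

Answer: B H E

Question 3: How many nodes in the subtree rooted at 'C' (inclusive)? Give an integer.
Subtree rooted at C contains: A, C, G
Count = 3

Answer: 3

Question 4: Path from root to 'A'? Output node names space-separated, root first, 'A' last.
Walk down from root: B -> D -> C -> A

Answer: B D C A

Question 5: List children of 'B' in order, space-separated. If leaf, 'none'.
Answer: D H

Derivation:
Node B's children (from adjacency): D, H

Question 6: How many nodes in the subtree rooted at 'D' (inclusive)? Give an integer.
Answer: 4

Derivation:
Subtree rooted at D contains: A, C, D, G
Count = 4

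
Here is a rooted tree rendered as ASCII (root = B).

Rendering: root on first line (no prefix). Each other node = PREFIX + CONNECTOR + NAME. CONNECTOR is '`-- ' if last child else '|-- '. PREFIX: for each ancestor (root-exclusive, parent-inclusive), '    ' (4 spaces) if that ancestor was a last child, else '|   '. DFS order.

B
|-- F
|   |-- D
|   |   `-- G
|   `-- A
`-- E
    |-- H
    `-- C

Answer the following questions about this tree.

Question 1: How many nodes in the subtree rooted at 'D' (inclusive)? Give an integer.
Answer: 2

Derivation:
Subtree rooted at D contains: D, G
Count = 2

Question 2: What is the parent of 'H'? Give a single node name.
Answer: E

Derivation:
Scan adjacency: H appears as child of E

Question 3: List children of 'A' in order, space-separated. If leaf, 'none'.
Answer: none

Derivation:
Node A's children (from adjacency): (leaf)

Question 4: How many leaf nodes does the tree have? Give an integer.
Answer: 4

Derivation:
Leaves (nodes with no children): A, C, G, H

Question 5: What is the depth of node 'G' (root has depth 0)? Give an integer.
Answer: 3

Derivation:
Path from root to G: B -> F -> D -> G
Depth = number of edges = 3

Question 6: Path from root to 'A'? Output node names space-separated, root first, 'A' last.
Walk down from root: B -> F -> A

Answer: B F A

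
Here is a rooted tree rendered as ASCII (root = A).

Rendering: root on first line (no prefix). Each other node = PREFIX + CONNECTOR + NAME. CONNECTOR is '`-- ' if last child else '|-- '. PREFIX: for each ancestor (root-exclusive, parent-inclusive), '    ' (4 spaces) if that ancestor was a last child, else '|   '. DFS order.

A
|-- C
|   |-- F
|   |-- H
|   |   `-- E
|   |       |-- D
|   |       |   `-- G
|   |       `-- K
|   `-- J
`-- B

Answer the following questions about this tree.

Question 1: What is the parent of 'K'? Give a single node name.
Scan adjacency: K appears as child of E

Answer: E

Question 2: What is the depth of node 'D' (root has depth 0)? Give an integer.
Path from root to D: A -> C -> H -> E -> D
Depth = number of edges = 4

Answer: 4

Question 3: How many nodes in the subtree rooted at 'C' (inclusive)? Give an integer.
Answer: 8

Derivation:
Subtree rooted at C contains: C, D, E, F, G, H, J, K
Count = 8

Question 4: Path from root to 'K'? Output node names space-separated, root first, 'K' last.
Answer: A C H E K

Derivation:
Walk down from root: A -> C -> H -> E -> K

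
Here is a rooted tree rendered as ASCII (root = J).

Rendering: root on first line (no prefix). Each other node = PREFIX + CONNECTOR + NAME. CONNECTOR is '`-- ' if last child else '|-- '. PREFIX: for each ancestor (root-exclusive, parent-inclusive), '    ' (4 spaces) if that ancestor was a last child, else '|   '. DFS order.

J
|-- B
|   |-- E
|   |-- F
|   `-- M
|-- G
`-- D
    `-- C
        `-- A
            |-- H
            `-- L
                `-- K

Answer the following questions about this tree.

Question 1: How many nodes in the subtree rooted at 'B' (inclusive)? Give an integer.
Answer: 4

Derivation:
Subtree rooted at B contains: B, E, F, M
Count = 4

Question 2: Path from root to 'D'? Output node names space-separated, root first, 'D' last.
Walk down from root: J -> D

Answer: J D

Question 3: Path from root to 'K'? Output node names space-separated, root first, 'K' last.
Walk down from root: J -> D -> C -> A -> L -> K

Answer: J D C A L K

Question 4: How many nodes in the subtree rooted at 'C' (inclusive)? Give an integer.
Subtree rooted at C contains: A, C, H, K, L
Count = 5

Answer: 5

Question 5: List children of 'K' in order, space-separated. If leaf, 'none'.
Node K's children (from adjacency): (leaf)

Answer: none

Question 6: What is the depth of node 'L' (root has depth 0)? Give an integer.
Path from root to L: J -> D -> C -> A -> L
Depth = number of edges = 4

Answer: 4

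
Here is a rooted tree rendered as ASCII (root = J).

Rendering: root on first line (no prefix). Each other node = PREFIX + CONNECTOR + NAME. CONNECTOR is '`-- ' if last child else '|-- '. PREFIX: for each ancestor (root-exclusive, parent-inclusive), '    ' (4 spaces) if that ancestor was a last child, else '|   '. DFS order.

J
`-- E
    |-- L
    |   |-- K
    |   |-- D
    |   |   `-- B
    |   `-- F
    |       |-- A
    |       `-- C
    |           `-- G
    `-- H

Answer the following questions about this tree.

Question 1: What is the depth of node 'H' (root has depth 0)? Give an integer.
Path from root to H: J -> E -> H
Depth = number of edges = 2

Answer: 2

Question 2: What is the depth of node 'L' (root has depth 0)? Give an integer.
Answer: 2

Derivation:
Path from root to L: J -> E -> L
Depth = number of edges = 2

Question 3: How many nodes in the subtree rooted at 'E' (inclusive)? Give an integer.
Subtree rooted at E contains: A, B, C, D, E, F, G, H, K, L
Count = 10

Answer: 10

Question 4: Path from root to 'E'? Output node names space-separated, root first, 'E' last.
Walk down from root: J -> E

Answer: J E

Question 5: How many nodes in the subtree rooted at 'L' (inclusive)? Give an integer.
Answer: 8

Derivation:
Subtree rooted at L contains: A, B, C, D, F, G, K, L
Count = 8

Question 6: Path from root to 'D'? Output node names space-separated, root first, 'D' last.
Answer: J E L D

Derivation:
Walk down from root: J -> E -> L -> D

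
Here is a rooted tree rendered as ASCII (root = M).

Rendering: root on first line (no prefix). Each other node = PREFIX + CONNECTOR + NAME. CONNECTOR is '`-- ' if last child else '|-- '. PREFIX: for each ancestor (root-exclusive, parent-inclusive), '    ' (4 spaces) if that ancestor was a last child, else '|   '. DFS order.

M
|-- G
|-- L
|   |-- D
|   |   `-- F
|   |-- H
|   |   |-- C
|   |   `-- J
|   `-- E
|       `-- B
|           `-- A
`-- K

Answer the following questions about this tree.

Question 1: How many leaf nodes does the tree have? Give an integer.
Leaves (nodes with no children): A, C, F, G, J, K

Answer: 6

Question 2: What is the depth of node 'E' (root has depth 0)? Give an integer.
Path from root to E: M -> L -> E
Depth = number of edges = 2

Answer: 2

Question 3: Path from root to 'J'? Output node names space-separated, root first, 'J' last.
Walk down from root: M -> L -> H -> J

Answer: M L H J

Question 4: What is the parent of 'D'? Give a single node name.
Answer: L

Derivation:
Scan adjacency: D appears as child of L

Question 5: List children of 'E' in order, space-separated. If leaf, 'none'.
Node E's children (from adjacency): B

Answer: B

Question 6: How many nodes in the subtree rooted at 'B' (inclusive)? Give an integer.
Subtree rooted at B contains: A, B
Count = 2

Answer: 2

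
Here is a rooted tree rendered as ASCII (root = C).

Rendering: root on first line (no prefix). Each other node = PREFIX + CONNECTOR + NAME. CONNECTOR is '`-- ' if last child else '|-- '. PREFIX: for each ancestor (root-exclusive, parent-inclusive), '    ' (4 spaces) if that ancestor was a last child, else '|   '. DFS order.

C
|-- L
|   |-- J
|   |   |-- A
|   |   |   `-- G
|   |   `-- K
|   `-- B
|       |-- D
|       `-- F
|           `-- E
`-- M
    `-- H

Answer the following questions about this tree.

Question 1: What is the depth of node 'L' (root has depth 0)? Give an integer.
Path from root to L: C -> L
Depth = number of edges = 1

Answer: 1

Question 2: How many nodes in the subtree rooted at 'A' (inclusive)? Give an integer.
Subtree rooted at A contains: A, G
Count = 2

Answer: 2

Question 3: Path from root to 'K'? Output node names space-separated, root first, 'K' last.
Walk down from root: C -> L -> J -> K

Answer: C L J K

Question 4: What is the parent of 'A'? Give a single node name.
Answer: J

Derivation:
Scan adjacency: A appears as child of J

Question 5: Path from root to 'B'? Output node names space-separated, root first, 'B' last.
Walk down from root: C -> L -> B

Answer: C L B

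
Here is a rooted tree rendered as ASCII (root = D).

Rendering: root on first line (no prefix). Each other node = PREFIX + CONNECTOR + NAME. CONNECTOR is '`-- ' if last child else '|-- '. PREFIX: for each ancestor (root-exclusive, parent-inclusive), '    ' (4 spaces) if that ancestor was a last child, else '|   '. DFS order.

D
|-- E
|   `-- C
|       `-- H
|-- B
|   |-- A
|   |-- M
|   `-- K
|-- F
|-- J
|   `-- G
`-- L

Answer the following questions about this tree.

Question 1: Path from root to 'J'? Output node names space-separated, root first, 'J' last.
Walk down from root: D -> J

Answer: D J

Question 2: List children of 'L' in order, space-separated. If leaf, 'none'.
Answer: none

Derivation:
Node L's children (from adjacency): (leaf)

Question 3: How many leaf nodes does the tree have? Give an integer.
Answer: 7

Derivation:
Leaves (nodes with no children): A, F, G, H, K, L, M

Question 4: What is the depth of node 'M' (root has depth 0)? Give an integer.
Answer: 2

Derivation:
Path from root to M: D -> B -> M
Depth = number of edges = 2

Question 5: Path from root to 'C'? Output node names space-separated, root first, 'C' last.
Walk down from root: D -> E -> C

Answer: D E C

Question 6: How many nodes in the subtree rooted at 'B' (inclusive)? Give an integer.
Answer: 4

Derivation:
Subtree rooted at B contains: A, B, K, M
Count = 4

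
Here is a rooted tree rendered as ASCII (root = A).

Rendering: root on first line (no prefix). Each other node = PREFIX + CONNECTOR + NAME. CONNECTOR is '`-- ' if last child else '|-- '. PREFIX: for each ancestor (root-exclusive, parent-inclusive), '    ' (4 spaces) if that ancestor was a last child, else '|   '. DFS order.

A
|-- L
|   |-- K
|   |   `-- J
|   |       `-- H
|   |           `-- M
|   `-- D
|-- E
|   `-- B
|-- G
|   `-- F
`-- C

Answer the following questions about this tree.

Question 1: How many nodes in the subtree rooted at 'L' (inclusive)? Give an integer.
Answer: 6

Derivation:
Subtree rooted at L contains: D, H, J, K, L, M
Count = 6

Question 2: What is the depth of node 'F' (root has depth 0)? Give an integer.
Path from root to F: A -> G -> F
Depth = number of edges = 2

Answer: 2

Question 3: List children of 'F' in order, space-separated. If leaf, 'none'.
Answer: none

Derivation:
Node F's children (from adjacency): (leaf)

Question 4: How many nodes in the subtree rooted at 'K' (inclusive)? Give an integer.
Answer: 4

Derivation:
Subtree rooted at K contains: H, J, K, M
Count = 4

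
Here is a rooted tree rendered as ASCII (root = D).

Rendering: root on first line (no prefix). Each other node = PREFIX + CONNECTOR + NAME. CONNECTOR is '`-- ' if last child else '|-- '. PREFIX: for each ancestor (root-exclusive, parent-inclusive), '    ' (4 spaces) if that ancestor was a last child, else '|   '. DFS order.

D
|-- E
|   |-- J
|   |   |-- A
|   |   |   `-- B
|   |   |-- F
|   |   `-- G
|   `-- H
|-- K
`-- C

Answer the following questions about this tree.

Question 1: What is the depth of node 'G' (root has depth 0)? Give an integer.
Path from root to G: D -> E -> J -> G
Depth = number of edges = 3

Answer: 3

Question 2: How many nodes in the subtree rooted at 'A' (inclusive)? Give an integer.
Answer: 2

Derivation:
Subtree rooted at A contains: A, B
Count = 2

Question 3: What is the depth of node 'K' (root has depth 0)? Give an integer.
Path from root to K: D -> K
Depth = number of edges = 1

Answer: 1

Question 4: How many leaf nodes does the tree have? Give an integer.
Leaves (nodes with no children): B, C, F, G, H, K

Answer: 6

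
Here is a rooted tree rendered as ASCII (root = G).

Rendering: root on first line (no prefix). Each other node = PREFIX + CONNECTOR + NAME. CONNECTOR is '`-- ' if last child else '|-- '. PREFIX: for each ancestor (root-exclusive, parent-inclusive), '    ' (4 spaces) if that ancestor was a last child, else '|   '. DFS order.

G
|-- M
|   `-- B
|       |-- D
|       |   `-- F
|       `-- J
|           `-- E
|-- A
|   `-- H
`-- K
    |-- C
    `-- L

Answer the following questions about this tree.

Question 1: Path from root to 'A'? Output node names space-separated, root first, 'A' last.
Answer: G A

Derivation:
Walk down from root: G -> A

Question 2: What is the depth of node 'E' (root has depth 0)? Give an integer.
Answer: 4

Derivation:
Path from root to E: G -> M -> B -> J -> E
Depth = number of edges = 4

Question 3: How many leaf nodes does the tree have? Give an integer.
Answer: 5

Derivation:
Leaves (nodes with no children): C, E, F, H, L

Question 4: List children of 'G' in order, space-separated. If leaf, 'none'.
Answer: M A K

Derivation:
Node G's children (from adjacency): M, A, K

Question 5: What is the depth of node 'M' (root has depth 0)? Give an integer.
Path from root to M: G -> M
Depth = number of edges = 1

Answer: 1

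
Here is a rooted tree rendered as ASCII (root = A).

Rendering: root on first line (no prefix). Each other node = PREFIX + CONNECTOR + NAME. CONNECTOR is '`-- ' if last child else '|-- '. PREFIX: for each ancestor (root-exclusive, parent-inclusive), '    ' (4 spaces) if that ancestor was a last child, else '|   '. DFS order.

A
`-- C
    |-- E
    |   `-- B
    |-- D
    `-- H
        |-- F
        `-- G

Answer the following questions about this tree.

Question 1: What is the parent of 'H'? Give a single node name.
Scan adjacency: H appears as child of C

Answer: C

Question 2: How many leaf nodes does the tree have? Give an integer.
Leaves (nodes with no children): B, D, F, G

Answer: 4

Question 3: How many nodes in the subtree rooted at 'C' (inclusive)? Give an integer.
Subtree rooted at C contains: B, C, D, E, F, G, H
Count = 7

Answer: 7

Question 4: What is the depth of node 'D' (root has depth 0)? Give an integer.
Answer: 2

Derivation:
Path from root to D: A -> C -> D
Depth = number of edges = 2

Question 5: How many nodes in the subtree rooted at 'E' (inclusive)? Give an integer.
Answer: 2

Derivation:
Subtree rooted at E contains: B, E
Count = 2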